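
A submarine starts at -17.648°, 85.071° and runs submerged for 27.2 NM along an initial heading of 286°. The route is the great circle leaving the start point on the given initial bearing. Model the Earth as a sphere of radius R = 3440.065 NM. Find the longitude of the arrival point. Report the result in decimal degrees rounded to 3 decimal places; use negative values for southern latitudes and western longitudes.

δ = 27.2/3440.065 = 0.007907 rad (0.4530°).
With φ₁ = -17.648° = -0.308016 rad and θ = 286° = 4.991642 rad:
Applying the spherical law of cosines for sides, sin φ₂ = sin φ₁ cos δ + cos φ₁ sin δ cos θ = -0.301082, so φ₂ = -17.523°.
For the longitude increment, Δλ = atan2( sin θ sin δ cos φ₁, cos δ − sin φ₁ sin φ₂ ) = atan2(-0.007243, 0.908690) = -0.457°.
λ₂ = 85.071° + -0.457° = 84.614°.

longitude 84.614°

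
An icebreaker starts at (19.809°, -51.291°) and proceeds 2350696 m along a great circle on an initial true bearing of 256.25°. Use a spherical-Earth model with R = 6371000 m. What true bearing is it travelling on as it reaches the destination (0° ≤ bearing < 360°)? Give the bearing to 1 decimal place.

final bearing 250.1°

Central angle δ = d/R = 0.368968 rad.
Start latitude φ₁ = 0.345732 rad; initial bearing θ = 4.472406 rad.
sin φ₂ = sin φ₁ cos δ + cos φ₁ sin δ cos θ = (0.338886)(0.932700) + (0.940828)(0.360653)(-0.237686) = 0.235429
φ₂ = asin(0.235429) = 0.237660 rad = 13.617°.
For the longitude increment, Δλ = atan2( sin θ sin δ cos φ₁, cos δ − sin φ₁ sin φ₂ ) = atan2(-0.329588, 0.852916) = -21.128°.
λ₂ = λ₁ + Δλ = -72.419°.
The forward bearing on arrival equals the back-azimuth from the destination plus 180°.
Back-azimuth from P₂ (13.6°, -72.4°) to P₁ (19.8°, -51.3°), with Δλ' = λ₁ − λ₂ = 21.1°: atan2( sin Δλ' cos φ₁ , cos φ₂ sin φ₁ − sin φ₂ cos φ₁ cos Δλ' ) = 70.1°.
Final bearing = (70.1° + 180°) mod 360° = 250.1°.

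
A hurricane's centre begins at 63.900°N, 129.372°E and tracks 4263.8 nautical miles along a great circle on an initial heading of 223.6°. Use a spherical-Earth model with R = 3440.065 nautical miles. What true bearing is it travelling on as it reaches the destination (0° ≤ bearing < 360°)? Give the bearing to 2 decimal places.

The arc subtends δ = 4263.8/3440.065 = 1.239453 rad at the centre.
With φ₁ = 63.900° = 1.115265 rad and θ = 223.6° = 3.902556 rad:
sin φ₂ = sin φ₁ cos δ + cos φ₁ sin δ cos θ = (0.898028)(0.325313) + (0.439939)(0.945606)(-0.724172) = -0.009122
φ₂ = asin(-0.009122) = -0.009122 rad = -0.523°.
Δλ = atan2( sin θ sin δ cos φ₁ , cos δ − sin φ₁ sin φ₂ ) = atan2(-0.286888, 0.333505) = -0.710398 rad = -40.703°.
λ₂ = λ₁ + Δλ = 88.669°.
The forward bearing on arrival equals the back-azimuth from the destination plus 180°.
Back-azimuth from P₂ (-0.52°, 88.67°) to P₁ (63.90°, 129.37°), with Δλ' = λ₁ − λ₂ = 40.70°: atan2( sin Δλ' cos φ₁ , cos φ₂ sin φ₁ − sin φ₂ cos φ₁ cos Δλ' ) = 17.66°.
Final bearing = (17.66° + 180°) mod 360° = 197.66°.

final bearing 197.66°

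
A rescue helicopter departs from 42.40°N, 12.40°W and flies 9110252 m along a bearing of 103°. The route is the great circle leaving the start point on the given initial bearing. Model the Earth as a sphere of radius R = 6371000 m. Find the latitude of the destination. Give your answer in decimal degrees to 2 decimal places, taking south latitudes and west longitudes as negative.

latitude -4.00°

Angular distance δ = d/R = 9110252 / 6371000 = 1.429956 rad.
With φ₁ = 42.40° = 0.740020 rad and θ = 103° = 1.797689 rad:
Applying the spherical law of cosines for sides, sin φ₂ = sin φ₁ cos δ + cos φ₁ sin δ cos θ = -0.069816, so φ₂ = -4.00°.
Then Δλ = atan2(0.712404, 0.187452) = 1.313502 rad, from sin θ sin δ cos φ₁ over cos δ − sin φ₁ sin φ₂.
Hence λ₂ = -12.40° + 75.26° = 62.86°.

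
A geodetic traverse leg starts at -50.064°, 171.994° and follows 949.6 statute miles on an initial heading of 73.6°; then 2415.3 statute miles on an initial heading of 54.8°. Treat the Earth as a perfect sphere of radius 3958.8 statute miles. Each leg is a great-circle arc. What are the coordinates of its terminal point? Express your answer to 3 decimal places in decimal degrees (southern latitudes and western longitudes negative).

Apply the spherical direct solution leg by leg, carrying full precision between legs.
Leg 1: from (-50.064°, 171.994°), δ = 949.6/3958.8 = 0.239871 rad, θ = 73.6° → φ = -44.568°, λ = -169.349°.
Leg 2: from (-44.568°, -169.349°), δ = 2415.3/3958.8 = 0.610109 rad, θ = 54.8° → φ = -19.868°, λ = -139.493°.

latitude -19.868°, longitude -139.493°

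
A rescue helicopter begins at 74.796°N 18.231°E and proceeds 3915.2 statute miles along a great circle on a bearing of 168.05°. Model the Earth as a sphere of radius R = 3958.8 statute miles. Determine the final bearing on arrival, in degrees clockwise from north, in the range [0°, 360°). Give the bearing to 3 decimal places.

final bearing 176.719°

The arc subtends δ = 3915.2/3958.8 = 0.988987 rad at the centre.
Converting: φ₁ = 1.305436 rad, θ = 2.933026 rad.
Applying the spherical law of cosines for sides, sin φ₂ = sin φ₁ cos δ + cos φ₁ sin δ cos θ = 0.315943, so φ₂ = 18.418°.
For the longitude increment, Δλ = atan2( sin θ sin δ cos φ₁, cos δ − sin φ₁ sin φ₂ ) = atan2(0.045368, 0.244652) = 10.506°.
λ₂ = 18.231° + 10.506° = 28.737°.
The forward bearing on arrival equals the back-azimuth from the destination plus 180°.
Back-azimuth from P₂ (18.418°, 28.737°) to P₁ (74.796°, 18.231°), with Δλ' = λ₁ − λ₂ = -10.506°: atan2( sin Δλ' cos φ₁ , cos φ₂ sin φ₁ − sin φ₂ cos φ₁ cos Δλ' ) = 356.719°.
Final bearing = (356.719° + 180°) mod 360° = 176.719°.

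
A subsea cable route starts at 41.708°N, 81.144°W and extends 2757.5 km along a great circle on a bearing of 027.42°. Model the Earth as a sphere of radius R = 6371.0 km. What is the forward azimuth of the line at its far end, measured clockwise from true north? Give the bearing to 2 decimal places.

δ = 2757.5/6371 = 0.432821 rad (24.7988°).
With φ₁ = 41.708° = 0.727942 rad and θ = 27.42° = 0.478569 rad:
Applying the spherical law of cosines for sides, sin φ₂ = sin φ₁ cos δ + cos φ₁ sin δ cos θ = 0.881929, so φ₂ = 61.876°.
Δλ = atan2( sin θ sin δ cos φ₁ , cos δ − sin φ₁ sin φ₂ ) = atan2(0.144197, 0.321008) = 0.422190 rad = 24.190°.
λ₂ = λ₁ + Δλ = -56.954°.
The forward bearing on arrival equals the back-azimuth from the destination plus 180°.
Back-azimuth from P₂ (61.88°, -56.95°) to P₁ (41.71°, -81.14°), with Δλ' = λ₁ − λ₂ = -24.19°: atan2( sin Δλ' cos φ₁ , cos φ₂ sin φ₁ − sin φ₂ cos φ₁ cos Δλ' ) = 226.83°.
Final bearing = (226.83° + 180°) mod 360° = 46.83°.

final bearing 46.83°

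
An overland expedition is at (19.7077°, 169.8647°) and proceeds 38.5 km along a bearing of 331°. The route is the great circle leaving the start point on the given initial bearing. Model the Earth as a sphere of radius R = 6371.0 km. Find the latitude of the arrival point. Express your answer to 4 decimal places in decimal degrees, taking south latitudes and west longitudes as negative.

latitude 20.0104°

Central angle δ = d/R = 0.006043 rad.
With φ₁ = 19.7077° = 0.343964 rad and θ = 331° = 5.777040 rad:
Applying the spherical law of cosines for sides, sin φ₂ = sin φ₁ cos δ + cos φ₁ sin δ cos θ = 0.342191, so φ₂ = 20.0104°.
For the longitude increment, Δλ = atan2( sin θ sin δ cos φ₁, cos δ − sin φ₁ sin φ₂ ) = atan2(-0.002758, 0.884587) = -0.1786°.
λ₂ = 169.8647° + -0.1786° = 169.6861°.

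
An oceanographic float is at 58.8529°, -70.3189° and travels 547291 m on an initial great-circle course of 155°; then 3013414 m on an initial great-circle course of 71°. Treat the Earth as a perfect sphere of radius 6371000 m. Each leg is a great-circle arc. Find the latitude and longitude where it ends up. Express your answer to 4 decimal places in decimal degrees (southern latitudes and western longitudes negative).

Apply the spherical direct solution leg by leg, carrying full precision between legs.
Leg 1: from (58.8529°, -70.3189°), δ = 547291/6371000 = 0.085903 rad, θ = 155° → φ = 54.3376°, λ = -66.7531°.
Leg 2: from (54.3376°, -66.7531°), δ = 3013414/6371000 = 0.472989 rad, θ = 71° → φ = 54.0699°, λ = -19.5274°.

latitude 54.0699°, longitude -19.5274°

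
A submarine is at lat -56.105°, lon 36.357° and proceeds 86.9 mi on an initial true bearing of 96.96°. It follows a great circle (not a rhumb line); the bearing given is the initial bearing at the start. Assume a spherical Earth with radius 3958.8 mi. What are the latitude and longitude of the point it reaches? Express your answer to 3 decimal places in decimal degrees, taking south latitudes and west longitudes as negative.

latitude -56.237°, longitude 38.604°

Angular distance δ = d/R = 86.9 / 3958.8 = 0.021951 rad.
Converting: φ₁ = -0.979217 rad, θ = 1.692271 rad.
Applying the spherical law of cosines for sides, sin φ₂ = sin φ₁ cos δ + cos φ₁ sin δ cos θ = -0.831344, so φ₂ = -56.237°.
Δλ = atan2( sin θ sin δ cos φ₁ , cos δ − sin φ₁ sin φ₂ ) = atan2(0.012150, 0.309693) = 0.039213 rad = 2.247°.
λ₂ = 36.357° + 2.247° = 38.604°.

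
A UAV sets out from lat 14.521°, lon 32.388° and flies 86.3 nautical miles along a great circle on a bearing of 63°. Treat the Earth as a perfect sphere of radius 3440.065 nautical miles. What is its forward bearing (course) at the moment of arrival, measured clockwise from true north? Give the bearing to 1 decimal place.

δ = 86.3/3440.065 = 0.025087 rad (1.4374°).
With φ₁ = 14.521° = 0.253439 rad and θ = 63° = 1.099557 rad:
sin φ₂ = sin φ₁ cos δ + cos φ₁ sin δ cos θ = (0.250735)(0.999685) + (0.968056)(0.025084)(0.453990) = 0.261680
φ₂ = asin(0.261680) = 0.264763 rad = 15.170°.
Δλ = atan2( sin θ sin δ cos φ₁ , cos δ − sin φ₁ sin φ₂ ) = atan2(0.021636, 0.934073) = 0.023159 rad = 1.327°.
λ₂ = λ₁ + Δλ = 33.715°.
The forward bearing on arrival equals the back-azimuth from the destination plus 180°.
Back-azimuth from P₂ (15.2°, 33.7°) to P₁ (14.5°, 32.4°), with Δλ' = λ₁ − λ₂ = -1.3°: atan2( sin Δλ' cos φ₁ , cos φ₂ sin φ₁ − sin φ₂ cos φ₁ cos Δλ' ) = 243.3°.
Final bearing = (243.3° + 180°) mod 360° = 63.3°.

final bearing 63.3°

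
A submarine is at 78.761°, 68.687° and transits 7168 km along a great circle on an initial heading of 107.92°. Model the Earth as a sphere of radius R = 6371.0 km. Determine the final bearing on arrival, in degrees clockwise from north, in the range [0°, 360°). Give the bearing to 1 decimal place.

Central angle δ = d/R = 1.125098 rad.
Converting: φ₁ = 1.374639 rad, θ = 1.883559 rad.
Destination latitude: φ₂ = arcsin( sin φ₁ cos δ + cos φ₁ sin δ cos θ ) = arcsin(0.368710) = 21.636°.
Then Δλ = atan2(0.167330, 0.069449) = 1.177393 rad, from sin θ sin δ cos φ₁ over cos δ − sin φ₁ sin φ₂.
λ₂ = 68.687° + 67.460° = 136.147°.
The forward bearing on arrival equals the back-azimuth from the destination plus 180°.
Back-azimuth from P₂ (21.6°, 136.1°) to P₁ (78.8°, 68.7°), with Δλ' = λ₁ − λ₂ = -67.5°: atan2( sin Δλ' cos φ₁ , cos φ₂ sin φ₁ − sin φ₂ cos φ₁ cos Δλ' ) = 348.5°.
Final bearing = (348.5° + 180°) mod 360° = 168.5°.

final bearing 168.5°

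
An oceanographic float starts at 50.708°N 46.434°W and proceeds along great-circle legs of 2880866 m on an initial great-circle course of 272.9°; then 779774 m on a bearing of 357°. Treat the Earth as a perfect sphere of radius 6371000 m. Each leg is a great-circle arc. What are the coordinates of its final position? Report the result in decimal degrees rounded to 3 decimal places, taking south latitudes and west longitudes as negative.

latitude 52.248°, longitude -85.333°

Apply the spherical direct solution leg by leg, carrying full precision between legs.
Leg 1: from (50.708°, -46.434°), δ = 2880866/6371000 = 0.452184 rad, θ = 272.9° → φ = 45.247°, λ = -84.735°.
Leg 2: from (45.247°, -84.735°), δ = 779774/6371000 = 0.122394 rad, θ = 357° → φ = 52.248°, λ = -85.333°.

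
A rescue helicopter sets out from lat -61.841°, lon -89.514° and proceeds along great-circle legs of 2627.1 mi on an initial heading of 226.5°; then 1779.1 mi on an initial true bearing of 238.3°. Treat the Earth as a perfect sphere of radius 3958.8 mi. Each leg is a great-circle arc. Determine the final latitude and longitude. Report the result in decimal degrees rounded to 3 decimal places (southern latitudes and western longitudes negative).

latitude -65.202°, longitude 118.427°

Apply the spherical direct solution leg by leg, carrying full precision between legs.
Leg 1: from (-61.841°, -89.514°), δ = 2627.1/3958.8 = 0.663610 rad, θ = 226.5° → φ = -63.461°, λ = -179.777°.
Leg 2: from (-63.461°, -179.777°), δ = 1779.1/3958.8 = 0.449404 rad, θ = 238.3° → φ = -65.202°, λ = 118.427°.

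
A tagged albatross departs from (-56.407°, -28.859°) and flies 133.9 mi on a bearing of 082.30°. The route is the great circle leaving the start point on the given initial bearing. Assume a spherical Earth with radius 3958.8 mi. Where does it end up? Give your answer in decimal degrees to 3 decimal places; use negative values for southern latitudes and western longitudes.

latitude -56.099°, longitude -25.414°

Central angle δ = d/R = 0.033823 rad.
With φ₁ = -56.407° = -0.984488 rad and θ = 82.3° = 1.436406 rad:
Destination latitude: φ₂ = arcsin( sin φ₁ cos δ + cos φ₁ sin δ cos θ ) = arcsin(-0.830005) = -56.099°.
For the longitude increment, Δλ = atan2( sin θ sin δ cos φ₁, cos δ − sin φ₁ sin φ₂ ) = atan2(0.018542, 0.308043) = 3.445°.
λ₂ = λ₁ + Δλ = -25.414°.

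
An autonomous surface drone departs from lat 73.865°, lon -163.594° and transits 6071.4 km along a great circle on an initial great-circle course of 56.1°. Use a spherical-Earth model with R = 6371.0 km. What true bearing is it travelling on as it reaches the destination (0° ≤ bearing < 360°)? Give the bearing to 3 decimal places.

final bearing 161.596°

The arc subtends δ = 6071.4/6371 = 0.952974 rad at the centre.
Converting: φ₁ = 1.289187 rad, θ = 0.979130 rad.
sin φ₂ = sin φ₁ cos δ + cos φ₁ sin δ cos θ = (0.960610)(0.579261) + (0.277902)(0.815142)(0.557745) = 0.682789
φ₂ = asin(0.682789) = 0.751574 rad = 43.062°.
Then Δλ = atan2(0.188022, -0.076633) = 1.957815 rad, from sin θ sin δ cos φ₁ over cos δ − sin φ₁ sin φ₂.
λ₂ = -163.594° + 112.175° = -51.419°.
The forward bearing on arrival equals the back-azimuth from the destination plus 180°.
Back-azimuth from P₂ (43.062°, -51.419°) to P₁ (73.865°, -163.594°), with Δλ' = λ₁ − λ₂ = -112.175°: atan2( sin Δλ' cos φ₁ , cos φ₂ sin φ₁ − sin φ₂ cos φ₁ cos Δλ' ) = 341.596°.
Final bearing = (341.596° + 180°) mod 360° = 161.596°.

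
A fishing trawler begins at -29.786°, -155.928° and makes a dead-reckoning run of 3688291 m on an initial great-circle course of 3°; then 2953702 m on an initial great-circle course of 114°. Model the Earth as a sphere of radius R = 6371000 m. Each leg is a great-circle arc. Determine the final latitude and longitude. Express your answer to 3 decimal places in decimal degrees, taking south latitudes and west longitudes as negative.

Apply the spherical direct solution leg by leg, carrying full precision between legs.
Leg 1: from (-29.786°, -155.928°), δ = 3688291/6371000 = 0.578919 rad, θ = 3° → φ = 3.346°, λ = -154.284°.
Leg 2: from (3.346°, -154.284°), δ = 2953702/6371000 = 0.463617 rad, θ = 114° → φ = -7.433°, λ = -129.955°.

latitude -7.433°, longitude -129.955°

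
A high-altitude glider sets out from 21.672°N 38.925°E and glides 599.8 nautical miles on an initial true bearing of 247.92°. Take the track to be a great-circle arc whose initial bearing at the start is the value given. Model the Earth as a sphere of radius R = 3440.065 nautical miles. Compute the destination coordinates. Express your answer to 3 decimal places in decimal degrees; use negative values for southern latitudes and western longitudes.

Central angle δ = d/R = 0.174357 rad.
Converting: φ₁ = 0.378248 rad, θ = 4.327020 rad.
Applying the spherical law of cosines for sides, sin φ₂ = sin φ₁ cos δ + cos φ₁ sin δ cos θ = 0.303094, so φ₂ = 17.644°.
Then Δλ = atan2(-0.149389, 0.872908) = -0.169498 rad, from sin θ sin δ cos φ₁ over cos δ − sin φ₁ sin φ₂.
Hence λ₂ = 38.925° + -9.712° = 29.213°.

latitude 17.644°, longitude 29.213°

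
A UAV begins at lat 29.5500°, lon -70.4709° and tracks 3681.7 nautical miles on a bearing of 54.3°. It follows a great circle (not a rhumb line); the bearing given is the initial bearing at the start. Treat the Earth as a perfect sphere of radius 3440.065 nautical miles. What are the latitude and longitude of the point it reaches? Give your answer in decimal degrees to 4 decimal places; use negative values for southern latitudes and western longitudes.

latitude 43.0035°, longitude 6.4894°

δ = 3681.7/3440.065 = 1.070241 rad (61.3203°).
Converting: φ₁ = 0.515745 rad, θ = 0.947714 rad.
sin φ₂ = sin φ₁ cos δ + cos φ₁ sin δ cos θ = (0.493183)(0.479912) + (0.869926)(0.877316)(0.583541) = 0.682043
φ₂ = asin(0.682043) = 0.750553 rad = 43.0035°.
Then Δλ = atan2(0.619782, 0.143540) = 1.343211 rad, from sin θ sin δ cos φ₁ over cos δ − sin φ₁ sin φ₂.
Hence λ₂ = -70.4709° + 76.9603° = 6.4894°.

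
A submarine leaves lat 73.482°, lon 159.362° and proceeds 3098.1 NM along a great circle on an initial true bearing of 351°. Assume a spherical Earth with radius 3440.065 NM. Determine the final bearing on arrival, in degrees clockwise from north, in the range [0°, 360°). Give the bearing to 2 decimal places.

The arc subtends δ = 3098.1/3440.065 = 0.900593 rad at the centre.
With φ₁ = 73.482° = 1.282503 rad and θ = 351° = 6.126106 rad:
sin φ₂ = sin φ₁ cos δ + cos φ₁ sin δ cos θ = (0.958730)(0.621145) + (0.284317)(0.783696)(0.987688) = 0.815585
φ₂ = asin(0.815585) = 0.953740 rad = 54.645°.
Δλ = atan2( sin θ sin δ cos φ₁ , cos δ − sin φ₁ sin φ₂ ) = atan2(-0.034856, -0.160781) = -2.928103 rad = -167.768°.
λ₂ = λ₁ + Δλ = -8.406°.
The forward bearing on arrival equals the back-azimuth from the destination plus 180°.
Back-azimuth from P₂ (54.65°, -8.41°) to P₁ (73.48°, 159.36°), with Δλ' = λ₁ − λ₂ = 167.77°: atan2( sin Δλ' cos φ₁ , cos φ₂ sin φ₁ − sin φ₂ cos φ₁ cos Δλ' ) = 4.41°.
Final bearing = (4.41° + 180°) mod 360° = 184.41°.

final bearing 184.41°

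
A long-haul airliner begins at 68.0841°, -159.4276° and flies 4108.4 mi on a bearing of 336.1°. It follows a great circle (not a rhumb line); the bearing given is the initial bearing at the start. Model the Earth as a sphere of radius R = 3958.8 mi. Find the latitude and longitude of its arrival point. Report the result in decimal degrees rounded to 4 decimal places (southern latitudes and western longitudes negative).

latitude 49.9346°, longitude 53.4004°

δ = 4108.4/3958.8 = 1.037789 rad (59.4609°).
With φ₁ = 68.0841° = 1.188292 rad and θ = 336.1° = 5.866052 rad:
Applying the spherical law of cosines for sides, sin φ₂ = sin φ₁ cos δ + cos φ₁ sin δ cos θ = 0.765310, so φ₂ = 49.9346°.
For the longitude increment, Δλ = atan2( sin θ sin δ cos φ₁, cos δ − sin φ₁ sin φ₂ ) = atan2(-0.130241, -0.201877) = -147.1720°.
λ₂ = -159.4276° + -147.1720° = -306.5996°, normalized to (−180°, 180°] → 53.4004°.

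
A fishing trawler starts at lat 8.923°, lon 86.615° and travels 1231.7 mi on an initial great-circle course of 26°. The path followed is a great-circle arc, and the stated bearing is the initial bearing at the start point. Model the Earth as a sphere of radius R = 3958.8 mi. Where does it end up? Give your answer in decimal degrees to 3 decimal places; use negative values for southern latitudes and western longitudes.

Angular distance δ = d/R = 1231.7 / 3958.8 = 0.311130 rad.
With φ₁ = 8.923° = 0.155736 rad and θ = 26° = 0.453786 rad:
Destination latitude: φ₂ = arcsin( sin φ₁ cos δ + cos φ₁ sin δ cos θ ) = arcsin(0.419482) = 24.802°.
Then Δλ = atan2(0.132576, 0.886924) = 0.148380 rad, from sin θ sin δ cos φ₁ over cos δ − sin φ₁ sin φ₂.
λ₂ = λ₁ + Δλ = 95.117°.

latitude 24.802°, longitude 95.117°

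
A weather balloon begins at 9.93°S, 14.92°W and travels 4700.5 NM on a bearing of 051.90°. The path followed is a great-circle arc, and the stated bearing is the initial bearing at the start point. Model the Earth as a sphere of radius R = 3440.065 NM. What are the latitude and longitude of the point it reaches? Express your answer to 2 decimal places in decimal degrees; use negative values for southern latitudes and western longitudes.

Central angle δ = d/R = 1.366399 rad.
Start latitude φ₁ = -0.173311 rad; initial bearing θ = 0.905826 rad.
Applying the spherical law of cosines for sides, sin φ₂ = sin φ₁ cos δ + cos φ₁ sin δ cos θ = 0.560138, so φ₂ = 34.07°.
For the longitude increment, Δλ = atan2( sin θ sin δ cos φ₁, cos δ − sin φ₁ sin φ₂ ) = atan2(0.759010, 0.299570) = 68.46°.
Hence λ₂ = -14.92° + 68.46° = 53.54°.

latitude 34.07°, longitude 53.54°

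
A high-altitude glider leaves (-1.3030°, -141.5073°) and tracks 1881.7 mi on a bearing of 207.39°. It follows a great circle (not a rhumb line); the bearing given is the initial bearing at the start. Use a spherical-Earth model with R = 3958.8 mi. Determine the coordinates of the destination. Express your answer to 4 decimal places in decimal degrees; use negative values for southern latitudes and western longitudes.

latitude -25.2416°, longitude -154.9664°

δ = 1881.7/3958.8 = 0.475321 rad (27.2339°).
With φ₁ = -1.3030° = -0.022742 rad and θ = 207.39° = 3.619638 rad:
Destination latitude: φ₂ = arcsin( sin φ₁ cos δ + cos φ₁ sin δ cos θ ) = arcsin(-0.426436) = -25.2416°.
Then Δλ = atan2(-0.210473, 0.879449) = -0.234905 rad, from sin θ sin δ cos φ₁ over cos δ − sin φ₁ sin φ₂.
λ₂ = λ₁ + Δλ = -154.9664°.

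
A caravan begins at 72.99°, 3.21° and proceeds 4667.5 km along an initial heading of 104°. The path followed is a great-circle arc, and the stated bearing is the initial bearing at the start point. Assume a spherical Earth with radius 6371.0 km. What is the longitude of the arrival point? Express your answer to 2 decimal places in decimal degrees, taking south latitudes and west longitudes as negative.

longitude 63.37°

δ = 4667.5/6371 = 0.732617 rad (41.9758°).
Converting: φ₁ = 1.273916 rad, θ = 1.815142 rad.
sin φ₂ = sin φ₁ cos δ + cos φ₁ sin δ cos θ = (0.956254)(0.743427) + (0.292539)(0.668817)(-0.241922) = 0.663572
φ₂ = asin(0.663572) = 0.725583 rad = 41.57°.
For the longitude increment, Δλ = atan2( sin θ sin δ cos φ₁, cos δ − sin φ₁ sin φ₂ ) = atan2(0.189843, 0.108884) = 60.16°.
Hence λ₂ = 3.21° + 60.16° = 63.37°.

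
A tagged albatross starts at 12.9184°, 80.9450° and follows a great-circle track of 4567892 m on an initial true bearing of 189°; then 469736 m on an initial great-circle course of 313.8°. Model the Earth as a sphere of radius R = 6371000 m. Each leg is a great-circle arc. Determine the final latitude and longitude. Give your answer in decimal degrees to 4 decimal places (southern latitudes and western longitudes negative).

latitude -24.6864°, longitude 70.9263°

Apply the spherical direct solution leg by leg, carrying full precision between legs.
Leg 1: from (12.9184°, 80.9450°), δ = 4567892/6371000 = 0.716982 rad, θ = 189° → φ = -27.6504°, λ = 74.2809°.
Leg 2: from (-27.6504°, 74.2809°), δ = 469736/6371000 = 0.073730 rad, θ = 313.8° → φ = -24.6864°, λ = 70.9263°.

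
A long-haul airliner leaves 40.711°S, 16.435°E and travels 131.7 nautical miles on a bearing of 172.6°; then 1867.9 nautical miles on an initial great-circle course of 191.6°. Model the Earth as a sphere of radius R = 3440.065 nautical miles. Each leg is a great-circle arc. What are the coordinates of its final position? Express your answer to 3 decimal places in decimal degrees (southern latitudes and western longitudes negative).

latitude -72.461°, longitude -3.347°

Apply the spherical direct solution leg by leg, carrying full precision between legs.
Leg 1: from (-40.711°, 16.435°), δ = 131.7/3440.065 = 0.038284 rad, θ = 172.6° → φ = -42.886°, λ = 16.820°.
Leg 2: from (-42.886°, 16.820°), δ = 1867.9/3440.065 = 0.542984 rad, θ = 191.6° → φ = -72.461°, λ = -3.347°.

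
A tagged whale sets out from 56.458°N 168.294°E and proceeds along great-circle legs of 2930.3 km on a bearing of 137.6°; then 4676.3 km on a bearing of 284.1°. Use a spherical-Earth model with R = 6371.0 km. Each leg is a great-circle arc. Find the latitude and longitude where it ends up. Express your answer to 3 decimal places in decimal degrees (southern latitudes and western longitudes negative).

latitude 33.685°, longitude 138.249°

Apply the spherical direct solution leg by leg, carrying full precision between legs.
Leg 1: from (56.458°, 168.294°), δ = 2930.3/6371 = 0.459943 rad, θ = 137.6° → φ = 34.454°, λ = -170.422°.
Leg 2: from (34.454°, -170.422°), δ = 4676.3/6371 = 0.733998 rad, θ = 284.1° → φ = 33.685°, λ = 138.249°.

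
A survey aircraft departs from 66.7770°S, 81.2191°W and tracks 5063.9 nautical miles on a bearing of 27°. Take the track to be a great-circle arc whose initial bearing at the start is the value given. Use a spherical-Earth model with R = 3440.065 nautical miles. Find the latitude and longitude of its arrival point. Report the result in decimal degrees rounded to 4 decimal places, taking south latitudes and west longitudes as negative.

latitude 15.0114°, longitude -53.3314°

Central angle δ = d/R = 1.472036 rad.
Start latitude φ₁ = -1.165479 rad; initial bearing θ = 0.471239 rad.
Applying the spherical law of cosines for sides, sin φ₂ = sin φ₁ cos δ + cos φ₁ sin δ cos θ = 0.259011, so φ₂ = 15.0114°.
Δλ = atan2( sin θ sin δ cos φ₁ , cos δ − sin φ₁ sin φ₂ ) = atan2(0.178141, 0.336625) = 0.486732 rad = 27.8877°.
λ₂ = λ₁ + Δλ = -53.3314°.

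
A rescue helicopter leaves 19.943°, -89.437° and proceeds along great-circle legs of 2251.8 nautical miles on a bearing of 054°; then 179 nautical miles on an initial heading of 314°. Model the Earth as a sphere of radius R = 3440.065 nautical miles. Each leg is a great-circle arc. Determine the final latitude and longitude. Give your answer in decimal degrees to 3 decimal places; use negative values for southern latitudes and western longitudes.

Apply the spherical direct solution leg by leg, carrying full precision between legs.
Leg 1: from (19.943°, -89.437°), δ = 2251.8/3440.065 = 0.654581 rad, θ = 54° → φ = 37.372°, λ = -51.137°.
Leg 2: from (37.372°, -51.137°), δ = 179/3440.065 = 0.052034 rad, θ = 314° → φ = 39.411°, λ = -53.912°.

latitude 39.411°, longitude -53.912°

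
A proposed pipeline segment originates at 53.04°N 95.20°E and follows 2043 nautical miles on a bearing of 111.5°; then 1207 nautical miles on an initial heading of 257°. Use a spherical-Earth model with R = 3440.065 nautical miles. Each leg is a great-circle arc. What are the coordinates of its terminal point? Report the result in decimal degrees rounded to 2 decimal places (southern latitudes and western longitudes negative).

Apply the spherical direct solution leg by leg, carrying full precision between legs.
Leg 1: from (53.04°, 95.20°), δ = 2043/3440.065 = 0.593884 rad, θ = 111.5° → φ = 32.61°, λ = 133.38°.
Leg 2: from (32.61°, 133.38°), δ = 1207/3440.065 = 0.350865 rad, θ = 257° → φ = 26.17°, λ = 111.47°.

latitude 26.17°, longitude 111.47°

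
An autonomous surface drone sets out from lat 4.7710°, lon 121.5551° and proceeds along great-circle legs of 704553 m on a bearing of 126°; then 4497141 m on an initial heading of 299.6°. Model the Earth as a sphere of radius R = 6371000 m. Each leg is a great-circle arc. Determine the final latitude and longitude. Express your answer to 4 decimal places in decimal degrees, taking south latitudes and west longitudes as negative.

Apply the spherical direct solution leg by leg, carrying full precision between legs.
Leg 1: from (4.7710°, 121.5551°), δ = 704553/6371000 = 0.110588 rad, θ = 126° → φ = 1.0326°, λ = 126.6784°.
Leg 2: from (1.0326°, 126.6784°), δ = 4497141/6371000 = 0.705877 rad, θ = 299.6° → φ = 19.5168°, λ = 89.9212°.

latitude 19.5168°, longitude 89.9212°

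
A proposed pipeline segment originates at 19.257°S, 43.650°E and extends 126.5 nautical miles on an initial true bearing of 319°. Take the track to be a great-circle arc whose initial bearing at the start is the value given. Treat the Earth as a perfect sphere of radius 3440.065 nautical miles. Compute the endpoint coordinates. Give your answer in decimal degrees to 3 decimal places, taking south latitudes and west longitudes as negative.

latitude -17.661°, longitude 42.200°

The arc subtends δ = 126.5/3440.065 = 0.036773 rad at the centre.
With φ₁ = -19.257° = -0.336098 rad and θ = 319° = 5.567600 rad:
Applying the spherical law of cosines for sides, sin φ₂ = sin φ₁ cos δ + cos φ₁ sin δ cos θ = -0.303389, so φ₂ = -17.661°.
Then Δλ = atan2(-0.022770, 0.899264) = -0.025315 rad, from sin θ sin δ cos φ₁ over cos δ − sin φ₁ sin φ₂.
Hence λ₂ = 43.650° + -1.450° = 42.200°.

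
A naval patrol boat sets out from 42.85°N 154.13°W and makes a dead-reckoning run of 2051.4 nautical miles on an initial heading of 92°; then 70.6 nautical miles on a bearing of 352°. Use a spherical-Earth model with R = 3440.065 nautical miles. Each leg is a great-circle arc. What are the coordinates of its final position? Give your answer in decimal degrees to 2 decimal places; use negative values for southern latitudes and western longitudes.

Apply the spherical direct solution leg by leg, carrying full precision between legs.
Leg 1: from (42.85°, -154.13°), δ = 2051.4/3440.065 = 0.596326 rad, θ = 92° → φ = 33.25°, λ = -111.97°.
Leg 2: from (33.25°, -111.97°), δ = 70.6/3440.065 = 0.020523 rad, θ = 352° → φ = 34.42°, λ = -112.17°.

latitude 34.42°, longitude -112.17°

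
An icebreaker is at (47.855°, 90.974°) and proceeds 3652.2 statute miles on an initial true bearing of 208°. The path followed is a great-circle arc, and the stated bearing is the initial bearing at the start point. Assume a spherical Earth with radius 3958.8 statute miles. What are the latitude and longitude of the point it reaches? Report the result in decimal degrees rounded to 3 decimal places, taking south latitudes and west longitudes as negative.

The arc subtends δ = 3652.2/3958.8 = 0.922552 rad at the centre.
With φ₁ = 47.855° = 0.835227 rad and θ = 208° = 3.630285 rad:
Destination latitude: φ₂ = arcsin( sin φ₁ cos δ + cos φ₁ sin δ cos θ ) = arcsin(-0.024604) = -1.410°.
Then Δλ = atan2(-0.251116, 0.622030) = -0.383696 rad, from sin θ sin δ cos φ₁ over cos δ − sin φ₁ sin φ₂.
Hence λ₂ = 90.974° + -21.984° = 68.990°.

latitude -1.410°, longitude 68.990°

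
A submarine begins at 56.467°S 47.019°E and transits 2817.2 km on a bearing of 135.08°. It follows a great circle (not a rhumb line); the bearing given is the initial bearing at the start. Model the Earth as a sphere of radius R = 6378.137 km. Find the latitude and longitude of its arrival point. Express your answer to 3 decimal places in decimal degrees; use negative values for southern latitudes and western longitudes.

latitude -67.040°, longitude 97.716°

The arc subtends δ = 2817.2/6378.137 = 0.441696 rad at the centre.
With φ₁ = -56.467° = -0.985535 rad and θ = 135.08° = 2.357591 rad:
sin φ₂ = sin φ₁ cos δ + cos φ₁ sin δ cos θ = (-0.833568)(0.904028) + (0.552417)(0.427474)(-0.708093) = -0.920780
φ₂ = asin(-0.920780) = -1.170076 rad = -67.040°.
Δλ = atan2( sin θ sin δ cos φ₁ , cos δ − sin φ₁ sin φ₂ ) = atan2(0.166746, 0.136495) = 0.884827 rad = 50.697°.
λ₂ = 47.019° + 50.697° = 97.716°.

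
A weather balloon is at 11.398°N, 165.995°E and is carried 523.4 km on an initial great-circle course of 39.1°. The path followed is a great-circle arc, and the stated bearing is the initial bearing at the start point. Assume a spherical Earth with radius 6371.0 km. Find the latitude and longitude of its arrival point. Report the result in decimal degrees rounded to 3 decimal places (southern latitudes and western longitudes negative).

δ = 523.4/6371 = 0.082154 rad (4.7070°).
Start latitude φ₁ = 0.198933 rad; initial bearing θ = 0.682424 rad.
sin φ₂ = sin φ₁ cos δ + cos φ₁ sin δ cos θ = (0.197623)(0.996627) + (0.980278)(0.082061)(0.776046) = 0.259384
φ₂ = asin(0.259384) = 0.262384 rad = 15.034°.
Then Δλ = atan2(0.050733, 0.945367) = 0.053614 rad, from sin θ sin δ cos φ₁ over cos δ − sin φ₁ sin φ₂.
Hence λ₂ = 165.995° + 3.072° = 169.067°.

latitude 15.034°, longitude 169.067°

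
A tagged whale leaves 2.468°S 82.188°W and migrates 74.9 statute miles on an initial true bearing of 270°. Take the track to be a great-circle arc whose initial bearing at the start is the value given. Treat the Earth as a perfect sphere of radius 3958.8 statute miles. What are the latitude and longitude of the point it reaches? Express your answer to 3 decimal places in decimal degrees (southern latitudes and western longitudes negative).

latitude -2.468°, longitude -83.273°

δ = 74.9/3958.8 = 0.018920 rad (1.0840°).
Converting: φ₁ = -0.043075 rad, θ = 4.712389 rad.
Destination latitude: φ₂ = arcsin( sin φ₁ cos δ + cos φ₁ sin δ cos θ ) = arcsin(-0.043054) = -2.468°.
Δλ = atan2( sin θ sin δ cos φ₁ , cos δ − sin φ₁ sin φ₂ ) = atan2(-0.018901, 0.997967) = -0.018937 rad = -1.085°.
λ₂ = -82.188° + -1.085° = -83.273°.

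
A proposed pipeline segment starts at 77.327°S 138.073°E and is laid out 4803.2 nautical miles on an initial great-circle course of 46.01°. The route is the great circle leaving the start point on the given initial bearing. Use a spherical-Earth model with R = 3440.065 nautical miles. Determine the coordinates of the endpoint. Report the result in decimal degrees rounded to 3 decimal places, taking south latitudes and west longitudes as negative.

Angular distance δ = d/R = 4803.2 / 3440.065 = 1.396253 rad.
Start latitude φ₁ = -1.349611 rad; initial bearing θ = 0.803026 rad.
sin φ₂ = sin φ₁ cos δ + cos φ₁ sin δ cos θ = (-0.975638)(0.173659) + (0.219386)(0.984806)(0.694533) = -0.019372
φ₂ = asin(-0.019372) = -0.019373 rad = -1.110°.
Δλ = atan2( sin θ sin δ cos φ₁ , cos δ − sin φ₁ sin φ₂ ) = atan2(0.155442, 0.154759) = 0.787601 rad = 45.126°.
λ₂ = 138.073° + 45.126° = 183.199°, normalized to (−180°, 180°] → -176.801°.

latitude -1.110°, longitude -176.801°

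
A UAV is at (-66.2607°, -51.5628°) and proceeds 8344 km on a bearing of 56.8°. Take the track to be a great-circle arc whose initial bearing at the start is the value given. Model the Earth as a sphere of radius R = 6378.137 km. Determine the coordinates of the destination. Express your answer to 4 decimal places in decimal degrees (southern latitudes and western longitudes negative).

latitude -1.4169°, longitude 2.3704°

Central angle δ = d/R = 1.308219 rad.
Start latitude φ₁ = -1.156467 rad; initial bearing θ = 0.991347 rad.
Destination latitude: φ₂ = arcsin( sin φ₁ cos δ + cos φ₁ sin δ cos θ ) = arcsin(-0.024727) = -1.4169°.
Δλ = atan2( sin θ sin δ cos φ₁ , cos δ − sin φ₁ sin φ₂ ) = atan2(0.325315, 0.236935) = 0.941311 rad = 53.9332°.
λ₂ = -51.5628° + 53.9332° = 2.3704°.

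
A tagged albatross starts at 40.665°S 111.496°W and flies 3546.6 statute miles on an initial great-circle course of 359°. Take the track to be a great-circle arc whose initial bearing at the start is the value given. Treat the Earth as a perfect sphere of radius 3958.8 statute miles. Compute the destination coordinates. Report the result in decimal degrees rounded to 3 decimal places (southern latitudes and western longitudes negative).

The arc subtends δ = 3546.6/3958.8 = 0.895878 rad at the centre.
Converting: φ₁ = -0.709738 rad, θ = 6.265732 rad.
Destination latitude: φ₂ = arcsin( sin φ₁ cos δ + cos φ₁ sin δ cos θ ) = arcsin(0.184976) = 10.660°.
For the longitude increment, Δλ = atan2( sin θ sin δ cos φ₁, cos δ − sin φ₁ sin φ₂ ) = atan2(-0.010336, 0.745371) = -0.794°.
λ₂ = λ₁ + Δλ = -112.290°.

latitude 10.660°, longitude -112.290°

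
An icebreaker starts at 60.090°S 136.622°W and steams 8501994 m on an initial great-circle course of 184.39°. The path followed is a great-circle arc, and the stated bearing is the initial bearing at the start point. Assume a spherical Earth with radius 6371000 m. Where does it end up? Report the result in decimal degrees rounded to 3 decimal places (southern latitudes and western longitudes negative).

δ = 8501994/6371000 = 1.334483 rad (76.4603°).
With φ₁ = -60.090° = -1.048768 rad and θ = 184.39° = 3.218213 rad:
Destination latitude: φ₂ = arcsin( sin φ₁ cos δ + cos φ₁ sin δ cos θ ) = arcsin(-0.686296) = -43.338°.
Then Δλ = atan2(-0.037108, -0.360768) = -3.039096 rad, from sin θ sin δ cos φ₁ over cos δ − sin φ₁ sin φ₂.
λ₂ = -136.622° + -174.127° = -310.749°, normalized to (−180°, 180°] → 49.251°.

latitude -43.338°, longitude 49.251°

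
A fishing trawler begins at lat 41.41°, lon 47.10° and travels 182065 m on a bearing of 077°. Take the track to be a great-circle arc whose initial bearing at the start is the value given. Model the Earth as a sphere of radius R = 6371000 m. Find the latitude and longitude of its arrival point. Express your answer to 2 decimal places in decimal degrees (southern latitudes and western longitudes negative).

Angular distance δ = d/R = 182065 / 6371000 = 0.028577 rad.
Start latitude φ₁ = 0.722741 rad; initial bearing θ = 1.343904 rad.
Destination latitude: φ₂ = arcsin( sin φ₁ cos δ + cos φ₁ sin δ cos θ ) = arcsin(0.665993) = 41.76°.
For the longitude increment, Δλ = atan2( sin θ sin δ cos φ₁, cos δ − sin φ₁ sin φ₂ ) = atan2(0.020881, 0.559075) = 2.14°.
λ₂ = 47.10° + 2.14° = 49.24°.

latitude 41.76°, longitude 49.24°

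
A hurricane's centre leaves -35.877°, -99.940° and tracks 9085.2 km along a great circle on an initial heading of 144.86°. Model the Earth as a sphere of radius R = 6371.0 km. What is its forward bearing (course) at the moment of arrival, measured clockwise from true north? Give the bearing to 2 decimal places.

The arc subtends δ = 9085.2/6371 = 1.426024 rad at the centre.
With φ₁ = -35.877° = -0.626172 rad and θ = 144.86° = 2.528284 rad:
Destination latitude: φ₂ = arcsin( sin φ₁ cos δ + cos φ₁ sin δ cos θ ) = arcsin(-0.740218) = -47.750°.
Δλ = atan2( sin θ sin δ cos φ₁ , cos δ − sin φ₁ sin φ₂ ) = atan2(0.461497, -0.289536) = 2.131108 rad = 122.103°.
λ₂ = -99.940° + 122.103° = 22.163°.
The forward bearing on arrival equals the back-azimuth from the destination plus 180°.
Back-azimuth from P₂ (-47.75°, 22.16°) to P₁ (-35.88°, -99.94°), with Δλ' = λ₁ − λ₂ = -122.10°: atan2( sin Δλ' cos φ₁ , cos φ₂ sin φ₁ − sin φ₂ cos φ₁ cos Δλ' ) = 223.92°.
Final bearing = (223.92° + 180°) mod 360° = 43.92°.

final bearing 43.92°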